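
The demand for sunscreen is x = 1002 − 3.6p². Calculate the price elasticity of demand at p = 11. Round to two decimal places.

At p = 11, x = 566.4.
dx/dp = −2·3.6·p = −79.2.
Point elasticity E = (dx/dp)·(p/x) = -79.2 × 11/566.4 ≈ -1.54.
|E| > 1, so demand is elastic at this price.

-1.54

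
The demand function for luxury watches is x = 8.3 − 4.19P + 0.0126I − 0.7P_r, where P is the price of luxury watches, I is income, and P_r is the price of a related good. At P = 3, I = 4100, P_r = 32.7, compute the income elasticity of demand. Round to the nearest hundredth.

2.11

x = 8.3 − 4.19(3) + 0.0126(4100) − 0.7(32.7) = 8.3 − 12.57 + 51.66 − 22.89 = 24.5.
∂x/∂I = +0.0126, so E_I = 0.0126·(4100/24.5) ≈ 2.11.
E_I > 1: normal good (luxury).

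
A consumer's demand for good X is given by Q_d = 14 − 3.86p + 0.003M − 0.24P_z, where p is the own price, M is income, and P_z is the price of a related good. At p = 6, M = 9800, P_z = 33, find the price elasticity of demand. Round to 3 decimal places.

At the given point, Q_d = 14 − 3.86(6) + 0.003(9800) − 0.24(33) = 14 − 23.16 + 29.4 − 7.92 = 12.32.
∂Q_d/∂p = −3.86, so E_p = (−3.86)·(6/12.32) ≈ -1.880.
|E_p| > 1: demand is elastic.

-1.880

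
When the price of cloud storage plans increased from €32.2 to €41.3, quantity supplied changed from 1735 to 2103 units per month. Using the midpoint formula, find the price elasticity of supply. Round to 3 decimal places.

%Δq = (2103 − 1735)/[(1735 + 2103)/2] = 368/1919 ≈ 0.1918.
%Δp = (41.3 − 32.2)/[(32.2 + 41.3)/2] = 9.1/36.75 ≈ 0.2476.
Arc elasticity E = %Δq/%Δp ≈ 0.1918/0.2476 ≈ 0.774.
|E| < 1: supply is inelastic over this range.

0.774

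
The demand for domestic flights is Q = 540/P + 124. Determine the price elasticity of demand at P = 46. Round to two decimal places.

-0.09

At P = 46, Q = 135.7391.
dQ/dP = −540/P² = −0.2552.
Point elasticity E = (dQ/dP)·(P/Q) = -0.2552 × 46/135.7391 ≈ -0.09.
|E| < 1, so demand is inelastic at this price.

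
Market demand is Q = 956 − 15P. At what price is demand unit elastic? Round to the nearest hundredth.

For linear demand Q = a − bP, E = −bP/(a − bP). |E| = 1 ⇒ bP = a − bP ⇒ P = a/(2b).
P = 956/(2·15) ≈ 31.87.

31.87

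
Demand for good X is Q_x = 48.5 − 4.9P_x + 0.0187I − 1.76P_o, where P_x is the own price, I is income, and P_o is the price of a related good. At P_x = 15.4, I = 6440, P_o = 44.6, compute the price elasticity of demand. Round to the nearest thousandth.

Q_x = 48.5 − 4.9(15.4) + 0.0187(6440) − 1.76(44.6) = 48.5 − 75.46 + 120.428 − 78.496 = 14.972.
∂Q_x/∂P_x = −4.9, so E_p = (−4.9)·(15.4/14.972) ≈ -5.040.
|E_p| > 1: demand is elastic.

-5.040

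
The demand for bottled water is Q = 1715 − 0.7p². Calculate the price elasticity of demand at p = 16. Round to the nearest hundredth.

-0.23

At p = 16, Q = 1535.8.
dQ/dp = −2·0.7·p = −22.4.
Point elasticity E = (dQ/dp)·(p/Q) = -22.4 × 16/1535.8 ≈ -0.23.
|E| < 1, so demand is inelastic at this price.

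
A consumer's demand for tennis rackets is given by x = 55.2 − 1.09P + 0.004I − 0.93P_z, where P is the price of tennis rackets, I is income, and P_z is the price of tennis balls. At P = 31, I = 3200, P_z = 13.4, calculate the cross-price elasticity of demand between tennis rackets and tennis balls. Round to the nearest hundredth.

x = 55.2 − 1.09(31) + 0.004(3200) − 0.93(13.4) = 55.2 − 33.79 + 12.8 − 12.462 = 21.748.
∂x/∂P_z = −0.93, so E_xy = -0.93·(13.4/21.748) ≈ -0.57.
E_xy < 0: the goods are complements.

-0.57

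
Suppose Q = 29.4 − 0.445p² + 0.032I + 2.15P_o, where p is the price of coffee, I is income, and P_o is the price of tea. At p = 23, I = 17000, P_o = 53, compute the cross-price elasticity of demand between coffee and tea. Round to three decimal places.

Substituting, Q = 29.4 − 0.445(23)² + 0.032(17000) + 2.15(53) = 29.4 − 235.405 + 544 + 113.95 = 451.945.
∂Q/∂P_o = +2.15, so E_xy = 2.15·(53/451.945) ≈ 0.252.
E_xy > 0: the goods are substitutes.

0.252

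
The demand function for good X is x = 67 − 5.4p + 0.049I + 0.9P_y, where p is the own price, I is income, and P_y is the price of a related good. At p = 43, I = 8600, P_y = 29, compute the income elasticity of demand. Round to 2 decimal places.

x = 67 − 5.4(43) + 0.049(8600) + 0.9(29) = 67 − 232.2 + 421.4 + 26.1 = 282.3.
∂x/∂I = +0.049, so E_I = 0.049·(8600/282.3) ≈ 1.49.
E_I > 1: normal good (luxury).

1.49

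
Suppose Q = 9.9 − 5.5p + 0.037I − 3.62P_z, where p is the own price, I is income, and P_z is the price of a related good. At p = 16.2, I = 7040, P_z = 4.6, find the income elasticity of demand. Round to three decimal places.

First evaluate Q: 9.9 − 5.5(16.2) + 0.037(7040) − 3.62(4.6) = 9.9 − 89.1 + 260.48 − 16.652 = 164.628.
∂Q/∂I = +0.037, so E_I = 0.037·(7040/164.628) ≈ 1.582.
E_I > 1: normal good (luxury).

1.582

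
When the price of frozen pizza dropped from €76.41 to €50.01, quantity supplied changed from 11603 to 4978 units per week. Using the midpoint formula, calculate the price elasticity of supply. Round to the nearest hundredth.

1.91

%Δq = (4978 − 11603)/[(11603 + 4978)/2] = -6625/8290.5 ≈ -0.7991.
%ΔP = (50.01 − 76.41)/[(76.41 + 50.01)/2] = -26.4/63.21 ≈ -0.4177.
Arc elasticity E = %Δq/%ΔP ≈ -0.7991/-0.4177 ≈ 1.91.
|E| > 1: supply is elastic over this range.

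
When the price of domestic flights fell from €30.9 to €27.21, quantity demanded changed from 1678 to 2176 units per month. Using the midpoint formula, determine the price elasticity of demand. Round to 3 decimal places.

-2.035

%Δq = (2176 − 1678)/[(1678 + 2176)/2] = 498/1927 ≈ 0.2584.
%ΔP = (27.21 − 30.9)/[(30.9 + 27.21)/2] = -3.69/29.055 ≈ -0.1270.
Arc elasticity E = %Δq/%ΔP ≈ 0.2584/-0.1270 ≈ -2.035.
|E| > 1: demand is elastic over this range.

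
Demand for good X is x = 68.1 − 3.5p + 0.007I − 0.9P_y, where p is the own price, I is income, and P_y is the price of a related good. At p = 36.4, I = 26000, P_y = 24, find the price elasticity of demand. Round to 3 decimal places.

-1.260

Evaluating quantity at (p, I, P_y) gives x = 68.1 − 3.5(36.4) + 0.007(26000) − 0.9(24) = 68.1 − 127.4 + 182 − 21.6 = 101.1.
∂x/∂p = −3.5, so E_p = (−3.5)·(36.4/101.1) ≈ -1.260.
|E_p| > 1: demand is elastic.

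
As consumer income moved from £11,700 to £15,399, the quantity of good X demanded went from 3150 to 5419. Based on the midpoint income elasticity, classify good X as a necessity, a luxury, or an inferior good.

luxury

%ΔQ = (5419 − 3150)/[(3150+5419)/2] = 2269/4284.5 ≈ 0.5296.
%ΔY = (15,399 − 11,700)/[(11,700+15,399)/2] = 3699/13549.5 ≈ 0.2730.
E_I = %ΔQ/%ΔY ≈ 1.940.
E_I > 1: normal good (luxury).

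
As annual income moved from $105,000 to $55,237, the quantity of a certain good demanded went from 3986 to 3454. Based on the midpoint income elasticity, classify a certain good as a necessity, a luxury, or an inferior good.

%ΔQ = (3454 − 3986)/[(3986+3454)/2] = -532/3720 ≈ -0.1430.
%ΔM = (55,237 − 105,000)/[(105,000+55,237)/2] = -49763/80118.5 ≈ -0.6211.
E_I = %ΔQ/%ΔM ≈ 0.230.
E_I ∈ (0,1): normal good (necessity).

necessity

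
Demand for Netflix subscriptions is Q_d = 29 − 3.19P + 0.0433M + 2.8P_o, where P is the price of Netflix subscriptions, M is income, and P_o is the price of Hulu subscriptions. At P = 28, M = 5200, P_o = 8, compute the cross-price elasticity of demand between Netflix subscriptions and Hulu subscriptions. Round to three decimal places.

0.120

Evaluating quantity at (P, M, P_o) gives Q_d = 29 − 3.19(28) + 0.0433(5200) + 2.8(8) = 29 − 89.32 + 225.16 + 22.4 = 187.24.
∂Q_d/∂P_o = +2.8, so E_xy = 2.8·(8/187.24) ≈ 0.120.
E_xy > 0: the goods are substitutes.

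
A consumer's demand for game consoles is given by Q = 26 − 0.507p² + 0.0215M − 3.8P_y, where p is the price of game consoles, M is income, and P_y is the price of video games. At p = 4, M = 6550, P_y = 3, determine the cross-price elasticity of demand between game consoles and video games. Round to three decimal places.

Substituting, Q = 26 − 0.507(4)² + 0.0215(6550) − 3.8(3) = 26 − 8.112 + 140.825 − 11.4 = 147.313.
∂Q/∂P_y = −3.8, so E_xy = -3.8·(3/147.313) ≈ -0.077.
E_xy < 0: the goods are complements.

-0.077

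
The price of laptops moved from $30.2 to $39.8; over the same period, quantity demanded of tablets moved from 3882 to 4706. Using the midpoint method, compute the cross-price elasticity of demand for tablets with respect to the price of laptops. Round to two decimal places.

%ΔQ_x = (4706 − 3882)/[(3882+4706)/2] = 824/4294 ≈ 0.1919.
%ΔP_y = (39.8 − 30.2)/[(30.2+39.8)/2] ≈ 0.2743.
E_xy = 0.1919/0.2743 ≈ 0.70.
E_xy > 0, so tablets and laptops are substitutes.

0.70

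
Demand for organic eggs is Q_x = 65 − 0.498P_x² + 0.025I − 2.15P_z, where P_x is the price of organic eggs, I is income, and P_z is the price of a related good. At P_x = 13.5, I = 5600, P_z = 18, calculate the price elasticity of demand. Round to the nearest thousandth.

-2.403

Evaluating quantity at (P_x, I, P_z) gives Q_x = 65 − 0.498(13.5)² + 0.025(5600) − 2.15(18) = 65 − 90.7605 + 140 − 38.7 = 75.5395.
∂Q_x/∂P_x = −2·0.498·P_x = -13.446, so E_p = -13.446·(13.5/75.5395) ≈ -2.403.
|E_p| > 1: demand is elastic.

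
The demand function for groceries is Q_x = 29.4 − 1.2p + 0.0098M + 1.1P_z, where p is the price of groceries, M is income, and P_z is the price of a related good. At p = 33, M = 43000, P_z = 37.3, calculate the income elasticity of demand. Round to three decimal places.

At the given point, Q_x = 29.4 − 1.2(33) + 0.0098(43000) + 1.1(37.3) = 29.4 − 39.6 + 421.4 + 41.03 = 452.23.
∂Q_x/∂M = +0.0098, so E_I = 0.0098·(43000/452.23) ≈ 0.932.
E_I ∈ (0,1): normal good (necessity).

0.932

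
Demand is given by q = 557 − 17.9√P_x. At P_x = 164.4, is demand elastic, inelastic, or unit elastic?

inelastic

At P_x = 164.4, q = 327.4888.
dq/dP_x = −17.9/(2√P_x) = −17.9/(2·12.8219).
Point elasticity E = (dq/dP_x)·(P_x/q) = -0.698 × 164.4/327.4888 ≈ -0.350.
|E| ≈ 0.350 < 1, so demand is inelastic.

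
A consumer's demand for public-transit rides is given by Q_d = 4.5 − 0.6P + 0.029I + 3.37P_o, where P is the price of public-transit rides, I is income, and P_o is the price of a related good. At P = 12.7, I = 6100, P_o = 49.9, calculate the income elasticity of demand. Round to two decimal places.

Q_d = 4.5 − 0.6(12.7) + 0.029(6100) + 3.37(49.9) = 4.5 − 7.62 + 176.9 + 168.163 = 341.943.
∂Q_d/∂I = +0.029, so E_I = 0.029·(6100/341.943) ≈ 0.52.
E_I ∈ (0,1): normal good (necessity).

0.52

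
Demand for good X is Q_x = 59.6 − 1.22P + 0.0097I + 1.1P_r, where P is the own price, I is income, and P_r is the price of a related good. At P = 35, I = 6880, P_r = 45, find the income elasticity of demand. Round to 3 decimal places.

Substituting, Q_x = 59.6 − 1.22(35) + 0.0097(6880) + 1.1(45) = 59.6 − 42.7 + 66.736 + 49.5 = 133.136.
∂Q_x/∂I = +0.0097, so E_I = 0.0097·(6880/133.136) ≈ 0.501.
E_I ∈ (0,1): normal good (necessity).

0.501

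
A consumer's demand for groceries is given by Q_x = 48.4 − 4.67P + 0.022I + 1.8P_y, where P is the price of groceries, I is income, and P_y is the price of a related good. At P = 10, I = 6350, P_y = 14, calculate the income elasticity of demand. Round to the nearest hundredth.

0.84

At the given point, Q_x = 48.4 − 4.67(10) + 0.022(6350) + 1.8(14) = 48.4 − 46.7 + 139.7 + 25.2 = 166.6.
∂Q_x/∂I = +0.022, so E_I = 0.022·(6350/166.6) ≈ 0.84.
E_I ∈ (0,1): normal good (necessity).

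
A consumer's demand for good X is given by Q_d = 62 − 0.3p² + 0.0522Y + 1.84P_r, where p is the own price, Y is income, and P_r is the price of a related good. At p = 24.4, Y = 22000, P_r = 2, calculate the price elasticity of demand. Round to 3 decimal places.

-0.345

Evaluating quantity at (p, Y, P_r) gives Q_d = 62 − 0.3(24.4)² + 0.0522(22000) + 1.84(2) = 62 − 178.608 + 1148.4 + 3.68 = 1035.472.
∂Q_d/∂p = −2·0.3·p = -14.64, so E_p = -14.64·(24.4/1035.472) ≈ -0.345.
|E_p| < 1: demand is inelastic.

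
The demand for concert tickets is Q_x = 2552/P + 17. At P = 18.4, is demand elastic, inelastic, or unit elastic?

At P = 18.4, Q_x = 155.6957.
dQ_x/dP = −2552/P² = −7.5378.
Point elasticity E = (dQ_x/dP)·(P/Q_x) = -7.5378 × 18.4/155.6957 ≈ -0.891.
|E| ≈ 0.891 < 1, so demand is inelastic.

inelastic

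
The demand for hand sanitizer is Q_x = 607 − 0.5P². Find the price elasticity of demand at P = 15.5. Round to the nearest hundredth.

At P = 15.5, Q_x = 486.875.
dQ_x/dP = −2·0.5·P = −15.5.
Point elasticity E = (dQ_x/dP)·(P/Q_x) = -15.5 × 15.5/486.875 ≈ -0.49.
|E| < 1, so demand is inelastic at this price.

-0.49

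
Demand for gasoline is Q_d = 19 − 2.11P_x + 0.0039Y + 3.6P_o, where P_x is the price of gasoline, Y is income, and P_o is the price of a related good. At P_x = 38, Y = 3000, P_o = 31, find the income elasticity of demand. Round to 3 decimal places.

0.188

First evaluate Q_d: 19 − 2.11(38) + 0.0039(3000) + 3.6(31) = 19 − 80.18 + 11.7 + 111.6 = 62.12.
∂Q_d/∂Y = +0.0039, so E_I = 0.0039·(3000/62.12) ≈ 0.188.
E_I ∈ (0,1): normal good (necessity).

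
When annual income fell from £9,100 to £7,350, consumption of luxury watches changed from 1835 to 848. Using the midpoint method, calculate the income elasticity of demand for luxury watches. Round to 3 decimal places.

3.458

%ΔQ = (848 − 1835)/[(1835+848)/2] = -987/1341.5 ≈ -0.7357.
%ΔI = (7,350 − 9,100)/[(9,100+7,350)/2] = -1750/8225 ≈ -0.2128.
E_I = %ΔQ/%ΔI ≈ 3.458.
E_I > 1: normal good (luxury).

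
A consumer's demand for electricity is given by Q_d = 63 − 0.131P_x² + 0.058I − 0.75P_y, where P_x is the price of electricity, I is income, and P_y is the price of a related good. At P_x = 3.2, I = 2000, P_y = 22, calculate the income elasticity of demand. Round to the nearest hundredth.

At the given point, Q_d = 63 − 0.131(3.2)² + 0.058(2000) − 0.75(22) = 63 − 1.3414 + 116 − 16.5 = 161.1586.
∂Q_d/∂I = +0.058, so E_I = 0.058·(2000/161.1586) ≈ 0.72.
E_I ∈ (0,1): normal good (necessity).

0.72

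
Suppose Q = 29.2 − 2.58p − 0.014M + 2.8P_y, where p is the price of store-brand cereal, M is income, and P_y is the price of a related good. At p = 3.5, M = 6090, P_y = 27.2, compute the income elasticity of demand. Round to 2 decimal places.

-7.70

Substituting, Q = 29.2 − 2.58(3.5) − 0.014(6090) + 2.8(27.2) = 29.2 − 9.03 − 85.26 + 76.16 = 11.07.
∂Q/∂M = −0.014, so E_I = -0.014·(6090/11.07) ≈ -7.70.
E_I < 0: inferior good.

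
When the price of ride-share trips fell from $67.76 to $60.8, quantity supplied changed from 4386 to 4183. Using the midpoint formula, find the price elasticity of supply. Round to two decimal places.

%Δq = (4183 − 4386)/[(4386 + 4183)/2] = -203/4284.5 ≈ -0.0474.
%Δp = (60.8 − 67.76)/[(67.76 + 60.8)/2] = -6.96/64.28 ≈ -0.1083.
Arc elasticity E = %Δq/%Δp ≈ -0.0474/-0.1083 ≈ 0.44.
|E| < 1: supply is inelastic over this range.

0.44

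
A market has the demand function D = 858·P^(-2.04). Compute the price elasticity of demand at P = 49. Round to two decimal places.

For a Cobb–Douglas (constant-elasticity) form D = A·P^α·…, the elasticity with respect to P equals the exponent α at every point.
Here the exponent on P is -2.04, so the price elasticity of demand is -2.04.

-2.04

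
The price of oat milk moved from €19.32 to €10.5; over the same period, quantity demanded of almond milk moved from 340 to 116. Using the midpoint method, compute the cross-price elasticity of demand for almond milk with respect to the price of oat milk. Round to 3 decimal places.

%ΔQ_x = (116 − 340)/[(340+116)/2] = -224/228 ≈ -0.9825.
%ΔP_y = (10.5 − 19.32)/[(19.32+10.5)/2] ≈ -0.5915.
E_xy = -0.9825/-0.5915 ≈ 1.661.
E_xy > 0, so almond milk and oat milk are substitutes.

1.661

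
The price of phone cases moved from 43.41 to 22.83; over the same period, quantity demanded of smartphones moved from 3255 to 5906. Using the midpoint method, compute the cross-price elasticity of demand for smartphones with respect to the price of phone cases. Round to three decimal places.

%ΔQ_x = (5906 − 3255)/[(3255+5906)/2] = 2651/4580.5 ≈ 0.5788.
%ΔP_y = (22.83 − 43.41)/[(43.41+22.83)/2] ≈ -0.6214.
E_xy = 0.5788/-0.6214 ≈ -0.931.
E_xy < 0, so smartphones and phone cases are complements.

-0.931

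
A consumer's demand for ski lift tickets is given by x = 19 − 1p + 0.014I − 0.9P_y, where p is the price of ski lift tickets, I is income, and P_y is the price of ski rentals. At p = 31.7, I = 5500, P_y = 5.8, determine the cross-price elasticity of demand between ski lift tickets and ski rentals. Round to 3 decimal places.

-0.088

Evaluating quantity at (p, I, P_y) gives x = 19 − 1(31.7) + 0.014(5500) − 0.9(5.8) = 19 − 31.7 + 77 − 5.22 = 59.08.
∂x/∂P_y = −0.9, so E_xy = -0.9·(5.8/59.08) ≈ -0.088.
E_xy < 0: the goods are complements.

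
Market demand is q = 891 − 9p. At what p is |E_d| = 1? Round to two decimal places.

49.50

For linear demand q = a − bp, E = −bp/(a − bp). |E| = 1 ⇒ bp = a − bp ⇒ p = a/(2b).
p = 891/(2·9) = 49.50.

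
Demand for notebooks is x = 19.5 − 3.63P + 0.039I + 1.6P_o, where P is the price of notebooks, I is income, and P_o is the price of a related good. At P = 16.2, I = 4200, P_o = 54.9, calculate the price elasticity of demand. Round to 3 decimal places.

-0.277

Substituting, x = 19.5 − 3.63(16.2) + 0.039(4200) + 1.6(54.9) = 19.5 − 58.806 + 163.8 + 87.84 = 212.334.
∂x/∂P = −3.63, so E_p = (−3.63)·(16.2/212.334) ≈ -0.277.
|E_p| < 1: demand is inelastic.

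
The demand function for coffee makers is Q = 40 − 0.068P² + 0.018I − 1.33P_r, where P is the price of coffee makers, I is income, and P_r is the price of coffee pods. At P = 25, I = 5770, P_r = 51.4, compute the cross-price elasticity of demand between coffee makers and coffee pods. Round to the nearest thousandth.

Evaluating quantity at (P, I, P_r) gives Q = 40 − 0.068(25)² + 0.018(5770) − 1.33(51.4) = 40 − 42.5 + 103.86 − 68.362 = 32.998.
∂Q/∂P_r = −1.33, so E_xy = -1.33·(51.4/32.998) ≈ -2.072.
E_xy < 0: the goods are complements.

-2.072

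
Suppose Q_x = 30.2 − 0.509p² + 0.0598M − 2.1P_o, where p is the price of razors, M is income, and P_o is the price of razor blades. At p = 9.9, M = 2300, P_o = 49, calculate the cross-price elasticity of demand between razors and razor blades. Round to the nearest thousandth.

-6.882

First evaluate Q_x: 30.2 − 0.509(9.9)² + 0.0598(2300) − 2.1(49) = 30.2 − 49.8871 + 137.54 − 102.9 = 14.9529.
∂Q_x/∂P_o = −2.1, so E_xy = -2.1·(49/14.9529) ≈ -6.882.
E_xy < 0: the goods are complements.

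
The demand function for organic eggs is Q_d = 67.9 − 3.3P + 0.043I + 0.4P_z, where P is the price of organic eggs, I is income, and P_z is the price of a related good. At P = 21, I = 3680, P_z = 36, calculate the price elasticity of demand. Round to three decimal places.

Q_d = 67.9 − 3.3(21) + 0.043(3680) + 0.4(36) = 67.9 − 69.3 + 158.24 + 14.4 = 171.24.
∂Q_d/∂P = −3.3, so E_p = (−3.3)·(21/171.24) ≈ -0.405.
|E_p| < 1: demand is inelastic.

-0.405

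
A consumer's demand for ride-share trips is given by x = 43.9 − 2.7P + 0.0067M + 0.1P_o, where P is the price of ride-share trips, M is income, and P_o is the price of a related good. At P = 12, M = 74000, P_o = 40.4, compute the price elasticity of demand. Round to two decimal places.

-0.06

At the given point, x = 43.9 − 2.7(12) + 0.0067(74000) + 0.1(40.4) = 43.9 − 32.4 + 495.8 + 4.04 = 511.34.
∂x/∂P = −2.7, so E_p = (−2.7)·(12/511.34) ≈ -0.06.
|E_p| < 1: demand is inelastic.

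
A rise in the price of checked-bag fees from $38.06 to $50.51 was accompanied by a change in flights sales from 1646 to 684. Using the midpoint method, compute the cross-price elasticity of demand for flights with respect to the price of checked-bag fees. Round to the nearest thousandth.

%ΔQ_x = (684 − 1646)/[(1646+684)/2] = -962/1165 ≈ -0.8258.
%ΔP_y = (50.51 − 38.06)/[(38.06+50.51)/2] ≈ 0.2811.
E_xy = -0.8258/0.2811 ≈ -2.937.
E_xy < 0, so flights and checked-bag fees are complements.

-2.937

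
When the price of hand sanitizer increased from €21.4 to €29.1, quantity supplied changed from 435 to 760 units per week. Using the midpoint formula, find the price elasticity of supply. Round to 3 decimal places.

1.784

%Δq = (760 − 435)/[(435 + 760)/2] = 325/597.5 ≈ 0.5439.
%ΔP = (29.1 − 21.4)/[(21.4 + 29.1)/2] = 7.7/25.25 ≈ 0.3050.
Arc elasticity E = %Δq/%ΔP ≈ 0.5439/0.3050 ≈ 1.784.
|E| > 1: supply is elastic over this range.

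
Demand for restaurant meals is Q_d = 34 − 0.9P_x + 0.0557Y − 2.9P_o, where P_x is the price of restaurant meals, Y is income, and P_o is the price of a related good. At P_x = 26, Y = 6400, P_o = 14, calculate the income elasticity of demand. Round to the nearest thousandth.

Q_d = 34 − 0.9(26) + 0.0557(6400) − 2.9(14) = 34 − 23.4 + 356.48 − 40.6 = 326.48.
∂Q_d/∂Y = +0.0557, so E_I = 0.0557·(6400/326.48) ≈ 1.092.
E_I > 1: normal good (luxury).

1.092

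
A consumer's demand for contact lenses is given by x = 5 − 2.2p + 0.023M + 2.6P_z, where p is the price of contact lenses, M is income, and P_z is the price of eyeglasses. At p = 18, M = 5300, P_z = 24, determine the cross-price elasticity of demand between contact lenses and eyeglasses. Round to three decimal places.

Evaluating quantity at (p, M, P_z) gives x = 5 − 2.2(18) + 0.023(5300) + 2.6(24) = 5 − 39.6 + 121.9 + 62.4 = 149.7.
∂x/∂P_z = +2.6, so E_xy = 2.6·(24/149.7) ≈ 0.417.
E_xy > 0: the goods are substitutes.

0.417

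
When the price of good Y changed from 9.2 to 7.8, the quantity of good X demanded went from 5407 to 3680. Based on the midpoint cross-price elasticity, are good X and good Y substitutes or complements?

substitutes

%ΔQ_x = (3680 − 5407)/[(5407+3680)/2] = -1727/4543.5 ≈ -0.3801.
%ΔP_y = (7.8 − 9.2)/[(9.2+7.8)/2] ≈ -0.1647.
E_xy = -0.3801/-0.1647 ≈ 2.308.
E_xy > 0, so the goods are substitutes.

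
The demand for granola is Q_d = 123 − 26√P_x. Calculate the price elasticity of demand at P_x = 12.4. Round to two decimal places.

-1.46

At P_x = 12.4, Q_d = 31.4446.
dQ_d/dP_x = −26/(2√P_x) = −26/(2·3.5214).
Point elasticity E = (dQ_d/dP_x)·(P_x/Q_d) = -3.6918 × 12.4/31.4446 ≈ -1.46.
|E| > 1, so demand is elastic at this price.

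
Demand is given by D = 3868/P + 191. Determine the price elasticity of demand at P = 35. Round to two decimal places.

At P = 35, D = 301.5143.
dD/dP = −3868/P² = −3.1576.
Point elasticity E = (dD/dP)·(P/D) = -3.1576 × 35/301.5143 ≈ -0.37.
|E| < 1, so demand is inelastic at this price.

-0.37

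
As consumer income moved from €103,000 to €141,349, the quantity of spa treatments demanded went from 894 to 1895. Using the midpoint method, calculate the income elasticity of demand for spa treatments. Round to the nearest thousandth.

2.287

%ΔQ = (1895 − 894)/[(894+1895)/2] = 1001/1394.5 ≈ 0.7178.
%ΔY = (141,349 − 103,000)/[(103,000+141,349)/2] = 38349/122174.5 ≈ 0.3139.
E_I = %ΔQ/%ΔY ≈ 2.287.
E_I > 1: normal good (luxury).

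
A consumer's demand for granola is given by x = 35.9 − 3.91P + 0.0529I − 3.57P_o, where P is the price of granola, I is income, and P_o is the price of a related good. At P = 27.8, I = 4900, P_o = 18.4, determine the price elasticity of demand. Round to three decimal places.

-0.900

Evaluating quantity at (P, I, P_o) gives x = 35.9 − 3.91(27.8) + 0.0529(4900) − 3.57(18.4) = 35.9 − 108.698 + 259.21 − 65.688 = 120.724.
∂x/∂P = −3.91, so E_p = (−3.91)·(27.8/120.724) ≈ -0.900.
|E_p| < 1: demand is inelastic.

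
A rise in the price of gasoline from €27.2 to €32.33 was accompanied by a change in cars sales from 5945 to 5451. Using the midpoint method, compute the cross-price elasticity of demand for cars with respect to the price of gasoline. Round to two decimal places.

-0.50

%ΔQ_x = (5451 − 5945)/[(5945+5451)/2] = -494/5698 ≈ -0.0867.
%ΔP_y = (32.33 − 27.2)/[(27.2+32.33)/2] ≈ 0.1724.
E_xy = -0.0867/0.1724 ≈ -0.50.
E_xy < 0, so cars and gasoline are complements.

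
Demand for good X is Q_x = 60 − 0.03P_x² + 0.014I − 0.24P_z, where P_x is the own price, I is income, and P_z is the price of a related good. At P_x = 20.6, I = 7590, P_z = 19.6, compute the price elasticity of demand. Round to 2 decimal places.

Substituting, Q_x = 60 − 0.03(20.6)² + 0.014(7590) − 0.24(19.6) = 60 − 12.7308 + 106.26 − 4.704 = 148.8252.
∂Q_x/∂P_x = −2·0.03·P_x = -1.236, so E_p = -1.236·(20.6/148.8252) ≈ -0.17.
|E_p| < 1: demand is inelastic.

-0.17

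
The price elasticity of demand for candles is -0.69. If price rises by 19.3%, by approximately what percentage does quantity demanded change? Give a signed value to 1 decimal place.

%ΔQ ≈ E × %ΔP = (-0.69) × (19.3%) ≈ -13.3%.

-13.3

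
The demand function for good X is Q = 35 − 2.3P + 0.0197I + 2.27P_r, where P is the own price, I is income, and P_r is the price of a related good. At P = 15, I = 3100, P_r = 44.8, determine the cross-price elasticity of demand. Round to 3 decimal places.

Substituting, Q = 35 − 2.3(15) + 0.0197(3100) + 2.27(44.8) = 35 − 34.5 + 61.07 + 101.696 = 163.266.
∂Q/∂P_r = +2.27, so E_xy = 2.27·(44.8/163.266) ≈ 0.623.
E_xy > 0: the goods are substitutes.

0.623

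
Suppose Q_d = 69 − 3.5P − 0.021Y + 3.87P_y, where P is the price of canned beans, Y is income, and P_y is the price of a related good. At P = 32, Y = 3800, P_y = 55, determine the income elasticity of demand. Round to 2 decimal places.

-0.89

At the given point, Q_d = 69 − 3.5(32) − 0.021(3800) + 3.87(55) = 69 − 112 − 79.8 + 212.85 = 90.05.
∂Q_d/∂Y = −0.021, so E_I = -0.021·(3800/90.05) ≈ -0.89.
E_I < 0: inferior good.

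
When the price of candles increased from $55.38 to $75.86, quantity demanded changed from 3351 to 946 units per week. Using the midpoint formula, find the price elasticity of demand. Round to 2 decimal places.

-3.59

%Δq = (946 − 3351)/[(3351 + 946)/2] = -2405/2148.5 ≈ -1.1194.
%Δp = (75.86 − 55.38)/[(55.38 + 75.86)/2] = 20.48/65.62 ≈ 0.3121.
Arc elasticity E = %Δq/%Δp ≈ -1.1194/0.3121 ≈ -3.59.
|E| > 1: demand is elastic over this range.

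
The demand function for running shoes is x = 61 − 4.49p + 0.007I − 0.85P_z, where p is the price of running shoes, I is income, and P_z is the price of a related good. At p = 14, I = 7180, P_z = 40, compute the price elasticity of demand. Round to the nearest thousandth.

At the given point, x = 61 − 4.49(14) + 0.007(7180) − 0.85(40) = 61 − 62.86 + 50.26 − 34 = 14.4.
∂x/∂p = −4.49, so E_p = (−4.49)·(14/14.4) ≈ -4.365.
|E_p| > 1: demand is elastic.

-4.365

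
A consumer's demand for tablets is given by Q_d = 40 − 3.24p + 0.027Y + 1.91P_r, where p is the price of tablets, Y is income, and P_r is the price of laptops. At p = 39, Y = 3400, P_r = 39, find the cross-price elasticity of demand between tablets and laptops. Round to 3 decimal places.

0.932

Substituting, Q_d = 40 − 3.24(39) + 0.027(3400) + 1.91(39) = 40 − 126.36 + 91.8 + 74.49 = 79.93.
∂Q_d/∂P_r = +1.91, so E_xy = 1.91·(39/79.93) ≈ 0.932.
E_xy > 0: the goods are substitutes.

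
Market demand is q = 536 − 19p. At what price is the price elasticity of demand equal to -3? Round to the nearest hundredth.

21.16

Set −bp/(a − bp) = −3 ⇒ bp = 3(a − bp) ⇒ bp(1+3) = 3·a.
p = 3·536/(19·4) ≈ 21.16.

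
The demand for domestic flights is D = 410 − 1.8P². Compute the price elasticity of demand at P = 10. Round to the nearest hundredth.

At P = 10, D = 230.
dD/dP = −2·1.8·P = −36.
Point elasticity E = (dD/dP)·(P/D) = -36 × 10/230 ≈ -1.57.
|E| > 1, so demand is elastic at this price.

-1.57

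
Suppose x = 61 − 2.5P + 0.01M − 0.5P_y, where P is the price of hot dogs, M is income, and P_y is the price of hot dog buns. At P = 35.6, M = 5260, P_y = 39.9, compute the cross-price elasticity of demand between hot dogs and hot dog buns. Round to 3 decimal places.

First evaluate x: 61 − 2.5(35.6) + 0.01(5260) − 0.5(39.9) = 61 − 89 + 52.6 − 19.95 = 4.65.
∂x/∂P_y = −0.5, so E_xy = -0.5·(39.9/4.65) ≈ -4.290.
E_xy < 0: the goods are complements.

-4.290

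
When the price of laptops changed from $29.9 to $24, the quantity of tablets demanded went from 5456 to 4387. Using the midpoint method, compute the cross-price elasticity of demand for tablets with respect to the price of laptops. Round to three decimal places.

0.992

%ΔQ_x = (4387 − 5456)/[(5456+4387)/2] = -1069/4921.5 ≈ -0.2172.
%ΔP_y = (24 − 29.9)/[(29.9+24)/2] ≈ -0.2189.
E_xy = -0.2172/-0.2189 ≈ 0.992.
E_xy > 0, so tablets and laptops are substitutes.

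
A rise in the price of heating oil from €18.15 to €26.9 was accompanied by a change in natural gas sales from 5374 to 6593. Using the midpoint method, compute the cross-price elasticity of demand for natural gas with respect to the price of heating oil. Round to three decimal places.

0.524

%ΔQ_x = (6593 − 5374)/[(5374+6593)/2] = 1219/5983.5 ≈ 0.2037.
%ΔP_y = (26.9 − 18.15)/[(18.15+26.9)/2] ≈ 0.3885.
E_xy = 0.2037/0.3885 ≈ 0.524.
E_xy > 0, so natural gas and heating oil are substitutes.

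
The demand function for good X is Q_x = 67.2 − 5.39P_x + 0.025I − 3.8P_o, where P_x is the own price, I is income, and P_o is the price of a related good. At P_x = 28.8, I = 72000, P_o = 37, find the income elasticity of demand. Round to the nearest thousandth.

1.145

Substituting, Q_x = 67.2 − 5.39(28.8) + 0.025(72000) − 3.8(37) = 67.2 − 155.232 + 1800 − 140.6 = 1571.368.
∂Q_x/∂I = +0.025, so E_I = 0.025·(72000/1571.368) ≈ 1.145.
E_I > 1: normal good (luxury).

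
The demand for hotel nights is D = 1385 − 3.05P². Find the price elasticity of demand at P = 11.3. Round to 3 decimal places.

At P = 11.3, D = 995.5455.
dD/dP = −2·3.05·P = −68.93.
Point elasticity E = (dD/dP)·(P/D) = -68.93 × 11.3/995.5455 ≈ -0.782.
|E| < 1, so demand is inelastic at this price.

-0.782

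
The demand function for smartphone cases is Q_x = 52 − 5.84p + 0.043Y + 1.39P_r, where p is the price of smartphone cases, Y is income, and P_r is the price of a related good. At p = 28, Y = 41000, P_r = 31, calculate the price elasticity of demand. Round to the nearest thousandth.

-0.096

Evaluating quantity at (p, Y, P_r) gives Q_x = 52 − 5.84(28) + 0.043(41000) + 1.39(31) = 52 − 163.52 + 1763 + 43.09 = 1694.57.
∂Q_x/∂p = −5.84, so E_p = (−5.84)·(28/1694.57) ≈ -0.096.
|E_p| < 1: demand is inelastic.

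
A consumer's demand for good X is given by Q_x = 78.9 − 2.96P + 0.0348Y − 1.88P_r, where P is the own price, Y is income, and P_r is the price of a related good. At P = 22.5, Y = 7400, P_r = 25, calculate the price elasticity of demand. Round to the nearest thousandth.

-0.299

Evaluating quantity at (P, Y, P_r) gives Q_x = 78.9 − 2.96(22.5) + 0.0348(7400) − 1.88(25) = 78.9 − 66.6 + 257.52 − 47 = 222.82.
∂Q_x/∂P = −2.96, so E_p = (−2.96)·(22.5/222.82) ≈ -0.299.
|E_p| < 1: demand is inelastic.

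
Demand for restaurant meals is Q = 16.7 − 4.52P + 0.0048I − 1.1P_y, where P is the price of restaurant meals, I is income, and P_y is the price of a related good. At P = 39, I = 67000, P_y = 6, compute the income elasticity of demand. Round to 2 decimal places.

Substituting, Q = 16.7 − 4.52(39) + 0.0048(67000) − 1.1(6) = 16.7 − 176.28 + 321.6 − 6.6 = 155.42.
∂Q/∂I = +0.0048, so E_I = 0.0048·(67000/155.42) ≈ 2.07.
E_I > 1: normal good (luxury).

2.07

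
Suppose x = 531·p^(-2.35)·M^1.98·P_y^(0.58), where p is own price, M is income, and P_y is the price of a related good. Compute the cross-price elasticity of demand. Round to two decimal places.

For a Cobb–Douglas (constant-elasticity) form x = A·P_y^α·…, the elasticity with respect to P_y equals the exponent α at every point.
Here the exponent on P_y is 0.58, so the cross-price elasticity of demand is 0.58.

0.58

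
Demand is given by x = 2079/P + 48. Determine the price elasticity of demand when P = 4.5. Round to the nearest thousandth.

At P = 4.5, x = 510.
dx/dP = −2079/P² = −102.6667.
Point elasticity E = (dx/dP)·(P/x) = -102.6667 × 4.5/510 ≈ -0.906.
|E| < 1, so demand is inelastic at this price.

-0.906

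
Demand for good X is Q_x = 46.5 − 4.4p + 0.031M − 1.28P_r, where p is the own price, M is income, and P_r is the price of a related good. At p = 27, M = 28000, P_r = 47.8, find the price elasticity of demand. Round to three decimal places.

At the given point, Q_x = 46.5 − 4.4(27) + 0.031(28000) − 1.28(47.8) = 46.5 − 118.8 + 868 − 61.184 = 734.516.
∂Q_x/∂p = −4.4, so E_p = (−4.4)·(27/734.516) ≈ -0.162.
|E_p| < 1: demand is inelastic.

-0.162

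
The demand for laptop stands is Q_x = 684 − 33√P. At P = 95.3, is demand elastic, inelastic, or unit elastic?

inelastic

At P = 95.3, Q_x = 361.8483.
dQ_x/dP = −33/(2√P) = −33/(2·9.7622).
Point elasticity E = (dQ_x/dP)·(P/Q_x) = -1.6902 × 95.3/361.8483 ≈ -0.445.
|E| ≈ 0.445 < 1, so demand is inelastic.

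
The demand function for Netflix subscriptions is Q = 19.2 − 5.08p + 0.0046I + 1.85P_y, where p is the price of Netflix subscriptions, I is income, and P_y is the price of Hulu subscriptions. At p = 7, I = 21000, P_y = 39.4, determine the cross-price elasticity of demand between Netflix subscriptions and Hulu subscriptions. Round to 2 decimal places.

0.48

At the given point, Q = 19.2 − 5.08(7) + 0.0046(21000) + 1.85(39.4) = 19.2 − 35.56 + 96.6 + 72.89 = 153.13.
∂Q/∂P_y = +1.85, so E_xy = 1.85·(39.4/153.13) ≈ 0.48.
E_xy > 0: the goods are substitutes.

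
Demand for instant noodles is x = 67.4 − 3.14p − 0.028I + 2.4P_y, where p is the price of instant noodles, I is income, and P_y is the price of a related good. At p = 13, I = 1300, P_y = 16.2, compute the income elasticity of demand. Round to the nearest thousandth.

-1.253

Evaluating quantity at (p, I, P_y) gives x = 67.4 − 3.14(13) − 0.028(1300) + 2.4(16.2) = 67.4 − 40.82 − 36.4 + 38.88 = 29.06.
∂x/∂I = −0.028, so E_I = -0.028·(1300/29.06) ≈ -1.253.
E_I < 0: inferior good.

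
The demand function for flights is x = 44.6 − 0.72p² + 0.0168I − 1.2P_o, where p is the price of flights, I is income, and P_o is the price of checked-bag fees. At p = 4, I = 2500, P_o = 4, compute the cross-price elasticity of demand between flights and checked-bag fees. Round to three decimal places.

-0.068

First evaluate x: 44.6 − 0.72(4)² + 0.0168(2500) − 1.2(4) = 44.6 − 11.52 + 42 − 4.8 = 70.28.
∂x/∂P_o = −1.2, so E_xy = -1.2·(4/70.28) ≈ -0.068.
E_xy < 0: the goods are complements.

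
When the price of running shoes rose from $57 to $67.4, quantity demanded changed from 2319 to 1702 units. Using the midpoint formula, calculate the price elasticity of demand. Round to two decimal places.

%Δq = (1702 − 2319)/[(2319 + 1702)/2] = -617/2010.5 ≈ -0.3069.
%ΔP = (67.4 − 57)/[(57 + 67.4)/2] = 10.4/62.2 ≈ 0.1672.
Arc elasticity E = %Δq/%ΔP ≈ -0.3069/0.1672 ≈ -1.84.
|E| > 1: demand is elastic over this range.

-1.84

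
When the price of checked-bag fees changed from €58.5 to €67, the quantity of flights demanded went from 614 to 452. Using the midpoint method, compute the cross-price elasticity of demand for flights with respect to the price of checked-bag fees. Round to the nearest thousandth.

%ΔQ_x = (452 − 614)/[(614+452)/2] = -162/533 ≈ -0.3039.
%ΔP_y = (67 − 58.5)/[(58.5+67)/2] ≈ 0.1355.
E_xy = -0.3039/0.1355 ≈ -2.244.
E_xy < 0, so flights and checked-bag fees are complements.

-2.244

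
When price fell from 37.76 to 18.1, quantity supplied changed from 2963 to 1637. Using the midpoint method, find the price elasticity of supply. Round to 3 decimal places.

%Δq = (1637 − 2963)/[(2963 + 1637)/2] = -1326/2300 ≈ -0.5765.
%Δp = (18.1 − 37.76)/[(37.76 + 18.1)/2] = -19.66/27.93 ≈ -0.7039.
Arc elasticity E = %Δq/%Δp ≈ -0.5765/-0.7039 ≈ 0.819.
|E| < 1: supply is inelastic over this range.

0.819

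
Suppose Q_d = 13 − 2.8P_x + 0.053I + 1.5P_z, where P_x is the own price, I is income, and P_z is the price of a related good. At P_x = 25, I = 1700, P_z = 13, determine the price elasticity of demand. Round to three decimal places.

-1.331

At the given point, Q_d = 13 − 2.8(25) + 0.053(1700) + 1.5(13) = 13 − 70 + 90.1 + 19.5 = 52.6.
∂Q_d/∂P_x = −2.8, so E_p = (−2.8)·(25/52.6) ≈ -1.331.
|E_p| > 1: demand is elastic.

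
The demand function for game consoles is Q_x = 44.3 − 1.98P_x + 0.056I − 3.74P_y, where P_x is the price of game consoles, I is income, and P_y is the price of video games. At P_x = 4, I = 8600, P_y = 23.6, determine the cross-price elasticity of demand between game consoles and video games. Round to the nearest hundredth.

-0.21

Evaluating quantity at (P_x, I, P_y) gives Q_x = 44.3 − 1.98(4) + 0.056(8600) − 3.74(23.6) = 44.3 − 7.92 + 481.6 − 88.264 = 429.716.
∂Q_x/∂P_y = −3.74, so E_xy = -3.74·(23.6/429.716) ≈ -0.21.
E_xy < 0: the goods are complements.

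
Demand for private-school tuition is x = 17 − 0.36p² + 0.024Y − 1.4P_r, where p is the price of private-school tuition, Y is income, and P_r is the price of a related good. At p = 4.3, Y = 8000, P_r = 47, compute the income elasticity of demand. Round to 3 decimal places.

Evaluating quantity at (p, Y, P_r) gives x = 17 − 0.36(4.3)² + 0.024(8000) − 1.4(47) = 17 − 6.6564 + 192 − 65.8 = 136.5436.
∂x/∂Y = +0.024, so E_I = 0.024·(8000/136.5436) ≈ 1.406.
E_I > 1: normal good (luxury).

1.406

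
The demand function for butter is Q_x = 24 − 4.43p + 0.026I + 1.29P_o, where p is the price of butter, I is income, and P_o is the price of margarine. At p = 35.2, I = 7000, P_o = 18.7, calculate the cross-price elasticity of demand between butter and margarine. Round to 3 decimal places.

0.325

First evaluate Q_x: 24 − 4.43(35.2) + 0.026(7000) + 1.29(18.7) = 24 − 155.936 + 182 + 24.123 = 74.187.
∂Q_x/∂P_o = +1.29, so E_xy = 1.29·(18.7/74.187) ≈ 0.325.
E_xy > 0: the goods are substitutes.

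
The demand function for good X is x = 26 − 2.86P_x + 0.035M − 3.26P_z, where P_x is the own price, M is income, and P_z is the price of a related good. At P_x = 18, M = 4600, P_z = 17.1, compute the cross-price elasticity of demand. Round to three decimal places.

First evaluate x: 26 − 2.86(18) + 0.035(4600) − 3.26(17.1) = 26 − 51.48 + 161 − 55.746 = 79.774.
∂x/∂P_z = −3.26, so E_xy = -3.26·(17.1/79.774) ≈ -0.699.
E_xy < 0: the goods are complements.

-0.699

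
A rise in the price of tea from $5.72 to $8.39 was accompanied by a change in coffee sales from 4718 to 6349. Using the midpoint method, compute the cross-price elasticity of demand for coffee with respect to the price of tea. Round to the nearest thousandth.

0.779

%ΔQ_x = (6349 − 4718)/[(4718+6349)/2] = 1631/5533.5 ≈ 0.2948.
%ΔP_y = (8.39 − 5.72)/[(5.72+8.39)/2] ≈ 0.3785.
E_xy = 0.2948/0.3785 ≈ 0.779.
E_xy > 0, so coffee and tea are substitutes.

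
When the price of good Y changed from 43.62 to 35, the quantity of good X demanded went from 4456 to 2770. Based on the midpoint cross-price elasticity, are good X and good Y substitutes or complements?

%ΔQ_x = (2770 − 4456)/[(4456+2770)/2] = -1686/3613 ≈ -0.4666.
%ΔP_y = (35 − 43.62)/[(43.62+35)/2] ≈ -0.2193.
E_xy = -0.4666/-0.2193 ≈ 2.128.
E_xy > 0, so the goods are substitutes.

substitutes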